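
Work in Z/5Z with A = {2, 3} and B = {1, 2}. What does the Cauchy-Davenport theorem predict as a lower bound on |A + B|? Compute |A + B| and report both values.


Cauchy-Davenport: |A + B| ≥ min(p, |A| + |B| - 1) for A, B nonempty in Z/pZ.
|A| = 2, |B| = 2, p = 5.
CD lower bound = min(5, 2 + 2 - 1) = min(5, 3) = 3.
Compute A + B mod 5 directly:
a = 2: 2+1=3, 2+2=4
a = 3: 3+1=4, 3+2=0
A + B = {0, 3, 4}, so |A + B| = 3.
Verify: 3 ≥ 3? Yes ✓.

CD lower bound = 3, actual |A + B| = 3.


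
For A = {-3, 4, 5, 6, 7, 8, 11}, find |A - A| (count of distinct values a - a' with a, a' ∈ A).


A - A = {a - a' : a, a' ∈ A}; |A| = 7.
Bounds: 2|A|-1 ≤ |A - A| ≤ |A|² - |A| + 1, i.e. 13 ≤ |A - A| ≤ 43.
Note: 0 ∈ A - A always (from a - a). The set is symmetric: if d ∈ A - A then -d ∈ A - A.
Enumerate nonzero differences d = a - a' with a > a' (then include -d):
Positive differences: {1, 2, 3, 4, 5, 6, 7, 8, 9, 10, 11, 14}
Full difference set: {0} ∪ (positive diffs) ∪ (negative diffs).
|A - A| = 1 + 2·12 = 25 (matches direct enumeration: 25).

|A - A| = 25


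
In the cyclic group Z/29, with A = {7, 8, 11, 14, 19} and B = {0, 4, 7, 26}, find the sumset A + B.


Work in Z/29Z: reduce every sum a + b modulo 29.
Enumerate all 20 pairs:
a = 7: 7+0=7, 7+4=11, 7+7=14, 7+26=4
a = 8: 8+0=8, 8+4=12, 8+7=15, 8+26=5
a = 11: 11+0=11, 11+4=15, 11+7=18, 11+26=8
a = 14: 14+0=14, 14+4=18, 14+7=21, 14+26=11
a = 19: 19+0=19, 19+4=23, 19+7=26, 19+26=16
Distinct residues collected: {4, 5, 7, 8, 11, 12, 14, 15, 16, 18, 19, 21, 23, 26}
|A + B| = 14 (out of 29 total residues).

A + B = {4, 5, 7, 8, 11, 12, 14, 15, 16, 18, 19, 21, 23, 26}


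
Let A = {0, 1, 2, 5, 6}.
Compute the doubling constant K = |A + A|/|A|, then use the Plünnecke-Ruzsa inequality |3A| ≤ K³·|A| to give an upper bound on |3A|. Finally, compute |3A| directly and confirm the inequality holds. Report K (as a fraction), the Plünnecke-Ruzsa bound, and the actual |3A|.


|A| = 5.
Step 1: Compute A + A by enumerating all 25 pairs.
A + A = {0, 1, 2, 3, 4, 5, 6, 7, 8, 10, 11, 12}, so |A + A| = 12.
Step 2: Doubling constant K = |A + A|/|A| = 12/5 = 12/5 ≈ 2.4000.
Step 3: Plünnecke-Ruzsa gives |3A| ≤ K³·|A| = (2.4000)³ · 5 ≈ 69.1200.
Step 4: Compute 3A = A + A + A directly by enumerating all triples (a,b,c) ∈ A³; |3A| = 19.
Step 5: Check 19 ≤ 69.1200? Yes ✓.

K = 12/5, Plünnecke-Ruzsa bound K³|A| ≈ 69.1200, |3A| = 19, inequality holds.


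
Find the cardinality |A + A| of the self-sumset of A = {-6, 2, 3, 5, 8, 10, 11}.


A + A = {a + a' : a, a' ∈ A}; |A| = 7.
General bounds: 2|A| - 1 ≤ |A + A| ≤ |A|(|A|+1)/2, i.e. 13 ≤ |A + A| ≤ 28.
Lower bound 2|A|-1 is attained iff A is an arithmetic progression.
Enumerate sums a + a' for a ≤ a' (symmetric, so this suffices):
a = -6: -6+-6=-12, -6+2=-4, -6+3=-3, -6+5=-1, -6+8=2, -6+10=4, -6+11=5
a = 2: 2+2=4, 2+3=5, 2+5=7, 2+8=10, 2+10=12, 2+11=13
a = 3: 3+3=6, 3+5=8, 3+8=11, 3+10=13, 3+11=14
a = 5: 5+5=10, 5+8=13, 5+10=15, 5+11=16
a = 8: 8+8=16, 8+10=18, 8+11=19
a = 10: 10+10=20, 10+11=21
a = 11: 11+11=22
Distinct sums: {-12, -4, -3, -1, 2, 4, 5, 6, 7, 8, 10, 11, 12, 13, 14, 15, 16, 18, 19, 20, 21, 22}
|A + A| = 22

|A + A| = 22


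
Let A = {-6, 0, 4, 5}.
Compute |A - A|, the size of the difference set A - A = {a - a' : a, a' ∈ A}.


A - A = {a - a' : a, a' ∈ A}; |A| = 4.
Bounds: 2|A|-1 ≤ |A - A| ≤ |A|² - |A| + 1, i.e. 7 ≤ |A - A| ≤ 13.
Note: 0 ∈ A - A always (from a - a). The set is symmetric: if d ∈ A - A then -d ∈ A - A.
Enumerate nonzero differences d = a - a' with a > a' (then include -d):
Positive differences: {1, 4, 5, 6, 10, 11}
Full difference set: {0} ∪ (positive diffs) ∪ (negative diffs).
|A - A| = 1 + 2·6 = 13 (matches direct enumeration: 13).

|A - A| = 13


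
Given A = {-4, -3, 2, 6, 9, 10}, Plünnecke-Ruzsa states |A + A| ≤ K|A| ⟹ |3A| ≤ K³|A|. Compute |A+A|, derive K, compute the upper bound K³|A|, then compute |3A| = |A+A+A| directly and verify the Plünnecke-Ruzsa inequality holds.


|A| = 6.
Step 1: Compute A + A by enumerating all 36 pairs.
A + A = {-8, -7, -6, -2, -1, 2, 3, 4, 5, 6, 7, 8, 11, 12, 15, 16, 18, 19, 20}, so |A + A| = 19.
Step 2: Doubling constant K = |A + A|/|A| = 19/6 = 19/6 ≈ 3.1667.
Step 3: Plünnecke-Ruzsa gives |3A| ≤ K³·|A| = (3.1667)³ · 6 ≈ 190.5278.
Step 4: Compute 3A = A + A + A directly by enumerating all triples (a,b,c) ∈ A³; |3A| = 38.
Step 5: Check 38 ≤ 190.5278? Yes ✓.

K = 19/6, Plünnecke-Ruzsa bound K³|A| ≈ 190.5278, |3A| = 38, inequality holds.


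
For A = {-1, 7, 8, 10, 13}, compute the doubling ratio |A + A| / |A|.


|A| = 5.
Compute A + A by enumerating all 25 pairs.
A + A = {-2, 6, 7, 9, 12, 14, 15, 16, 17, 18, 20, 21, 23, 26}, so |A + A| = 14.
K = |A + A| / |A| = 14/5 (already in lowest terms) ≈ 2.8000.
Reference: AP of size 5 gives K = 9/5 ≈ 1.8000; a fully generic set of size 5 gives K ≈ 3.0000.

|A| = 5, |A + A| = 14, K = 14/5.


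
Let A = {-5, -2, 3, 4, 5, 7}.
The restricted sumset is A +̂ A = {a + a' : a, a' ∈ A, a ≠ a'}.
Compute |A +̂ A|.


Restricted sumset: A +̂ A = {a + a' : a ∈ A, a' ∈ A, a ≠ a'}.
Equivalently, take A + A and drop any sum 2a that is achievable ONLY as a + a for a ∈ A (i.e. sums representable only with equal summands).
Enumerate pairs (a, a') with a < a' (symmetric, so each unordered pair gives one sum; this covers all a ≠ a'):
  -5 + -2 = -7
  -5 + 3 = -2
  -5 + 4 = -1
  -5 + 5 = 0
  -5 + 7 = 2
  -2 + 3 = 1
  -2 + 4 = 2
  -2 + 5 = 3
  -2 + 7 = 5
  3 + 4 = 7
  3 + 5 = 8
  3 + 7 = 10
  4 + 5 = 9
  4 + 7 = 11
  5 + 7 = 12
Collected distinct sums: {-7, -2, -1, 0, 1, 2, 3, 5, 7, 8, 9, 10, 11, 12}
|A +̂ A| = 14
(Reference bound: |A +̂ A| ≥ 2|A| - 3 for |A| ≥ 2, with |A| = 6 giving ≥ 9.)

|A +̂ A| = 14


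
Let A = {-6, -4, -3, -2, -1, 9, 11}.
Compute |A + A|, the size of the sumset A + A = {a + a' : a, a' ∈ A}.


A + A = {a + a' : a, a' ∈ A}; |A| = 7.
General bounds: 2|A| - 1 ≤ |A + A| ≤ |A|(|A|+1)/2, i.e. 13 ≤ |A + A| ≤ 28.
Lower bound 2|A|-1 is attained iff A is an arithmetic progression.
Enumerate sums a + a' for a ≤ a' (symmetric, so this suffices):
a = -6: -6+-6=-12, -6+-4=-10, -6+-3=-9, -6+-2=-8, -6+-1=-7, -6+9=3, -6+11=5
a = -4: -4+-4=-8, -4+-3=-7, -4+-2=-6, -4+-1=-5, -4+9=5, -4+11=7
a = -3: -3+-3=-6, -3+-2=-5, -3+-1=-4, -3+9=6, -3+11=8
a = -2: -2+-2=-4, -2+-1=-3, -2+9=7, -2+11=9
a = -1: -1+-1=-2, -1+9=8, -1+11=10
a = 9: 9+9=18, 9+11=20
a = 11: 11+11=22
Distinct sums: {-12, -10, -9, -8, -7, -6, -5, -4, -3, -2, 3, 5, 6, 7, 8, 9, 10, 18, 20, 22}
|A + A| = 20

|A + A| = 20


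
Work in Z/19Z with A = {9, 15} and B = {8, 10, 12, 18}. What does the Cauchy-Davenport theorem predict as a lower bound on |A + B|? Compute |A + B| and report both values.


Cauchy-Davenport: |A + B| ≥ min(p, |A| + |B| - 1) for A, B nonempty in Z/pZ.
|A| = 2, |B| = 4, p = 19.
CD lower bound = min(19, 2 + 4 - 1) = min(19, 5) = 5.
Compute A + B mod 19 directly:
a = 9: 9+8=17, 9+10=0, 9+12=2, 9+18=8
a = 15: 15+8=4, 15+10=6, 15+12=8, 15+18=14
A + B = {0, 2, 4, 6, 8, 14, 17}, so |A + B| = 7.
Verify: 7 ≥ 5? Yes ✓.

CD lower bound = 5, actual |A + B| = 7.


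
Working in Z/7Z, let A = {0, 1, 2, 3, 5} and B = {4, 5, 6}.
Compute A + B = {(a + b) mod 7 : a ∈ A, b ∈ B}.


Work in Z/7Z: reduce every sum a + b modulo 7.
Enumerate all 15 pairs:
a = 0: 0+4=4, 0+5=5, 0+6=6
a = 1: 1+4=5, 1+5=6, 1+6=0
a = 2: 2+4=6, 2+5=0, 2+6=1
a = 3: 3+4=0, 3+5=1, 3+6=2
a = 5: 5+4=2, 5+5=3, 5+6=4
Distinct residues collected: {0, 1, 2, 3, 4, 5, 6}
|A + B| = 7 (out of 7 total residues).

A + B = {0, 1, 2, 3, 4, 5, 6}


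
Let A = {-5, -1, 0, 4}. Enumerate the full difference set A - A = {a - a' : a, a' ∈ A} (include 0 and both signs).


A - A = {a - a' : a, a' ∈ A}.
Compute a - a' for each ordered pair (a, a'):
a = -5: -5--5=0, -5--1=-4, -5-0=-5, -5-4=-9
a = -1: -1--5=4, -1--1=0, -1-0=-1, -1-4=-5
a = 0: 0--5=5, 0--1=1, 0-0=0, 0-4=-4
a = 4: 4--5=9, 4--1=5, 4-0=4, 4-4=0
Collecting distinct values (and noting 0 appears from a-a):
A - A = {-9, -5, -4, -1, 0, 1, 4, 5, 9}
|A - A| = 9

A - A = {-9, -5, -4, -1, 0, 1, 4, 5, 9}


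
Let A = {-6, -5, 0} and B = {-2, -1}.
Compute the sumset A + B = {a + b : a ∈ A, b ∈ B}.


A + B = {a + b : a ∈ A, b ∈ B}.
Enumerate all |A|·|B| = 3·2 = 6 pairs (a, b) and collect distinct sums.
a = -6: -6+-2=-8, -6+-1=-7
a = -5: -5+-2=-7, -5+-1=-6
a = 0: 0+-2=-2, 0+-1=-1
Collecting distinct sums: A + B = {-8, -7, -6, -2, -1}
|A + B| = 5

A + B = {-8, -7, -6, -2, -1}


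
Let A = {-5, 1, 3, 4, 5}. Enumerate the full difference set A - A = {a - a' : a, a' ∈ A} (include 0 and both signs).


A - A = {a - a' : a, a' ∈ A}.
Compute a - a' for each ordered pair (a, a'):
a = -5: -5--5=0, -5-1=-6, -5-3=-8, -5-4=-9, -5-5=-10
a = 1: 1--5=6, 1-1=0, 1-3=-2, 1-4=-3, 1-5=-4
a = 3: 3--5=8, 3-1=2, 3-3=0, 3-4=-1, 3-5=-2
a = 4: 4--5=9, 4-1=3, 4-3=1, 4-4=0, 4-5=-1
a = 5: 5--5=10, 5-1=4, 5-3=2, 5-4=1, 5-5=0
Collecting distinct values (and noting 0 appears from a-a):
A - A = {-10, -9, -8, -6, -4, -3, -2, -1, 0, 1, 2, 3, 4, 6, 8, 9, 10}
|A - A| = 17

A - A = {-10, -9, -8, -6, -4, -3, -2, -1, 0, 1, 2, 3, 4, 6, 8, 9, 10}


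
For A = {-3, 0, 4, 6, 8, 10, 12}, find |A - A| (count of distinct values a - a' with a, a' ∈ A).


A - A = {a - a' : a, a' ∈ A}; |A| = 7.
Bounds: 2|A|-1 ≤ |A - A| ≤ |A|² - |A| + 1, i.e. 13 ≤ |A - A| ≤ 43.
Note: 0 ∈ A - A always (from a - a). The set is symmetric: if d ∈ A - A then -d ∈ A - A.
Enumerate nonzero differences d = a - a' with a > a' (then include -d):
Positive differences: {2, 3, 4, 6, 7, 8, 9, 10, 11, 12, 13, 15}
Full difference set: {0} ∪ (positive diffs) ∪ (negative diffs).
|A - A| = 1 + 2·12 = 25 (matches direct enumeration: 25).

|A - A| = 25


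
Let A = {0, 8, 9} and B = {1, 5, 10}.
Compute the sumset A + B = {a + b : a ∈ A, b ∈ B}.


A + B = {a + b : a ∈ A, b ∈ B}.
Enumerate all |A|·|B| = 3·3 = 9 pairs (a, b) and collect distinct sums.
a = 0: 0+1=1, 0+5=5, 0+10=10
a = 8: 8+1=9, 8+5=13, 8+10=18
a = 9: 9+1=10, 9+5=14, 9+10=19
Collecting distinct sums: A + B = {1, 5, 9, 10, 13, 14, 18, 19}
|A + B| = 8

A + B = {1, 5, 9, 10, 13, 14, 18, 19}


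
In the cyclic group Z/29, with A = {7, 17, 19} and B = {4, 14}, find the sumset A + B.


Work in Z/29Z: reduce every sum a + b modulo 29.
Enumerate all 6 pairs:
a = 7: 7+4=11, 7+14=21
a = 17: 17+4=21, 17+14=2
a = 19: 19+4=23, 19+14=4
Distinct residues collected: {2, 4, 11, 21, 23}
|A + B| = 5 (out of 29 total residues).

A + B = {2, 4, 11, 21, 23}


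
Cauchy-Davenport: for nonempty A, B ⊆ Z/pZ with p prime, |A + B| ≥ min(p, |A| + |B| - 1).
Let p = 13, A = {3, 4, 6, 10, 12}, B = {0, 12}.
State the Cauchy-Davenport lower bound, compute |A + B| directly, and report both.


Cauchy-Davenport: |A + B| ≥ min(p, |A| + |B| - 1) for A, B nonempty in Z/pZ.
|A| = 5, |B| = 2, p = 13.
CD lower bound = min(13, 5 + 2 - 1) = min(13, 6) = 6.
Compute A + B mod 13 directly:
a = 3: 3+0=3, 3+12=2
a = 4: 4+0=4, 4+12=3
a = 6: 6+0=6, 6+12=5
a = 10: 10+0=10, 10+12=9
a = 12: 12+0=12, 12+12=11
A + B = {2, 3, 4, 5, 6, 9, 10, 11, 12}, so |A + B| = 9.
Verify: 9 ≥ 6? Yes ✓.

CD lower bound = 6, actual |A + B| = 9.


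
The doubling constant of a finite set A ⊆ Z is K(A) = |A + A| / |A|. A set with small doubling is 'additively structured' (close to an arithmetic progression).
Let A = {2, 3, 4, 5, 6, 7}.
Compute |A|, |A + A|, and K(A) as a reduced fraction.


|A| = 6.
Compute A + A by enumerating all 36 pairs.
A + A = {4, 5, 6, 7, 8, 9, 10, 11, 12, 13, 14}, so |A + A| = 11.
K = |A + A| / |A| = 11/6 (already in lowest terms) ≈ 1.8333.
Reference: AP of size 6 gives K = 11/6 ≈ 1.8333; a fully generic set of size 6 gives K ≈ 3.5000.

|A| = 6, |A + A| = 11, K = 11/6.


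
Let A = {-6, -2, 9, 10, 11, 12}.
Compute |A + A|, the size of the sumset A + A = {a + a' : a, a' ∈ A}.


A + A = {a + a' : a, a' ∈ A}; |A| = 6.
General bounds: 2|A| - 1 ≤ |A + A| ≤ |A|(|A|+1)/2, i.e. 11 ≤ |A + A| ≤ 21.
Lower bound 2|A|-1 is attained iff A is an arithmetic progression.
Enumerate sums a + a' for a ≤ a' (symmetric, so this suffices):
a = -6: -6+-6=-12, -6+-2=-8, -6+9=3, -6+10=4, -6+11=5, -6+12=6
a = -2: -2+-2=-4, -2+9=7, -2+10=8, -2+11=9, -2+12=10
a = 9: 9+9=18, 9+10=19, 9+11=20, 9+12=21
a = 10: 10+10=20, 10+11=21, 10+12=22
a = 11: 11+11=22, 11+12=23
a = 12: 12+12=24
Distinct sums: {-12, -8, -4, 3, 4, 5, 6, 7, 8, 9, 10, 18, 19, 20, 21, 22, 23, 24}
|A + A| = 18

|A + A| = 18


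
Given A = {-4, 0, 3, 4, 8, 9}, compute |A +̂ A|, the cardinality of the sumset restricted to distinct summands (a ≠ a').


Restricted sumset: A +̂ A = {a + a' : a ∈ A, a' ∈ A, a ≠ a'}.
Equivalently, take A + A and drop any sum 2a that is achievable ONLY as a + a for a ∈ A (i.e. sums representable only with equal summands).
Enumerate pairs (a, a') with a < a' (symmetric, so each unordered pair gives one sum; this covers all a ≠ a'):
  -4 + 0 = -4
  -4 + 3 = -1
  -4 + 4 = 0
  -4 + 8 = 4
  -4 + 9 = 5
  0 + 3 = 3
  0 + 4 = 4
  0 + 8 = 8
  0 + 9 = 9
  3 + 4 = 7
  3 + 8 = 11
  3 + 9 = 12
  4 + 8 = 12
  4 + 9 = 13
  8 + 9 = 17
Collected distinct sums: {-4, -1, 0, 3, 4, 5, 7, 8, 9, 11, 12, 13, 17}
|A +̂ A| = 13
(Reference bound: |A +̂ A| ≥ 2|A| - 3 for |A| ≥ 2, with |A| = 6 giving ≥ 9.)

|A +̂ A| = 13


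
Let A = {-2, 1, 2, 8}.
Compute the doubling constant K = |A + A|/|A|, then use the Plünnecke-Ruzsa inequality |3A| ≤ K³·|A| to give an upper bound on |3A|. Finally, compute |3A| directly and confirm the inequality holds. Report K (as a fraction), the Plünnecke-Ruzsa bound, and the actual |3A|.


|A| = 4.
Step 1: Compute A + A by enumerating all 16 pairs.
A + A = {-4, -1, 0, 2, 3, 4, 6, 9, 10, 16}, so |A + A| = 10.
Step 2: Doubling constant K = |A + A|/|A| = 10/4 = 10/4 ≈ 2.5000.
Step 3: Plünnecke-Ruzsa gives |3A| ≤ K³·|A| = (2.5000)³ · 4 ≈ 62.5000.
Step 4: Compute 3A = A + A + A directly by enumerating all triples (a,b,c) ∈ A³; |3A| = 19.
Step 5: Check 19 ≤ 62.5000? Yes ✓.

K = 10/4, Plünnecke-Ruzsa bound K³|A| ≈ 62.5000, |3A| = 19, inequality holds.


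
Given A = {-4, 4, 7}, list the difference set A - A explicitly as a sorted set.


A - A = {a - a' : a, a' ∈ A}.
Compute a - a' for each ordered pair (a, a'):
a = -4: -4--4=0, -4-4=-8, -4-7=-11
a = 4: 4--4=8, 4-4=0, 4-7=-3
a = 7: 7--4=11, 7-4=3, 7-7=0
Collecting distinct values (and noting 0 appears from a-a):
A - A = {-11, -8, -3, 0, 3, 8, 11}
|A - A| = 7

A - A = {-11, -8, -3, 0, 3, 8, 11}


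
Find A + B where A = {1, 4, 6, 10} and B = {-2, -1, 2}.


A + B = {a + b : a ∈ A, b ∈ B}.
Enumerate all |A|·|B| = 4·3 = 12 pairs (a, b) and collect distinct sums.
a = 1: 1+-2=-1, 1+-1=0, 1+2=3
a = 4: 4+-2=2, 4+-1=3, 4+2=6
a = 6: 6+-2=4, 6+-1=5, 6+2=8
a = 10: 10+-2=8, 10+-1=9, 10+2=12
Collecting distinct sums: A + B = {-1, 0, 2, 3, 4, 5, 6, 8, 9, 12}
|A + B| = 10

A + B = {-1, 0, 2, 3, 4, 5, 6, 8, 9, 12}


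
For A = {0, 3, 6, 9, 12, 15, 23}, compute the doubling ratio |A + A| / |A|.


|A| = 7.
Compute A + A by enumerating all 49 pairs.
A + A = {0, 3, 6, 9, 12, 15, 18, 21, 23, 24, 26, 27, 29, 30, 32, 35, 38, 46}, so |A + A| = 18.
K = |A + A| / |A| = 18/7 (already in lowest terms) ≈ 2.5714.
Reference: AP of size 7 gives K = 13/7 ≈ 1.8571; a fully generic set of size 7 gives K ≈ 4.0000.

|A| = 7, |A + A| = 18, K = 18/7.


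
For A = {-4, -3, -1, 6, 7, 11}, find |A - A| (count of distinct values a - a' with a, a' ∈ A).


A - A = {a - a' : a, a' ∈ A}; |A| = 6.
Bounds: 2|A|-1 ≤ |A - A| ≤ |A|² - |A| + 1, i.e. 11 ≤ |A - A| ≤ 31.
Note: 0 ∈ A - A always (from a - a). The set is symmetric: if d ∈ A - A then -d ∈ A - A.
Enumerate nonzero differences d = a - a' with a > a' (then include -d):
Positive differences: {1, 2, 3, 4, 5, 7, 8, 9, 10, 11, 12, 14, 15}
Full difference set: {0} ∪ (positive diffs) ∪ (negative diffs).
|A - A| = 1 + 2·13 = 27 (matches direct enumeration: 27).

|A - A| = 27


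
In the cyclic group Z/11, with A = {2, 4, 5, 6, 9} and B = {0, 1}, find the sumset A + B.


Work in Z/11Z: reduce every sum a + b modulo 11.
Enumerate all 10 pairs:
a = 2: 2+0=2, 2+1=3
a = 4: 4+0=4, 4+1=5
a = 5: 5+0=5, 5+1=6
a = 6: 6+0=6, 6+1=7
a = 9: 9+0=9, 9+1=10
Distinct residues collected: {2, 3, 4, 5, 6, 7, 9, 10}
|A + B| = 8 (out of 11 total residues).

A + B = {2, 3, 4, 5, 6, 7, 9, 10}


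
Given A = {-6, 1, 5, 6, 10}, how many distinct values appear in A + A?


A + A = {a + a' : a, a' ∈ A}; |A| = 5.
General bounds: 2|A| - 1 ≤ |A + A| ≤ |A|(|A|+1)/2, i.e. 9 ≤ |A + A| ≤ 15.
Lower bound 2|A|-1 is attained iff A is an arithmetic progression.
Enumerate sums a + a' for a ≤ a' (symmetric, so this suffices):
a = -6: -6+-6=-12, -6+1=-5, -6+5=-1, -6+6=0, -6+10=4
a = 1: 1+1=2, 1+5=6, 1+6=7, 1+10=11
a = 5: 5+5=10, 5+6=11, 5+10=15
a = 6: 6+6=12, 6+10=16
a = 10: 10+10=20
Distinct sums: {-12, -5, -1, 0, 2, 4, 6, 7, 10, 11, 12, 15, 16, 20}
|A + A| = 14

|A + A| = 14


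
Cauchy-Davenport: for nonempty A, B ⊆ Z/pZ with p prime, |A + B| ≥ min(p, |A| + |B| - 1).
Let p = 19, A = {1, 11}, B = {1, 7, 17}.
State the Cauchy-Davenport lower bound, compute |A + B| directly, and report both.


Cauchy-Davenport: |A + B| ≥ min(p, |A| + |B| - 1) for A, B nonempty in Z/pZ.
|A| = 2, |B| = 3, p = 19.
CD lower bound = min(19, 2 + 3 - 1) = min(19, 4) = 4.
Compute A + B mod 19 directly:
a = 1: 1+1=2, 1+7=8, 1+17=18
a = 11: 11+1=12, 11+7=18, 11+17=9
A + B = {2, 8, 9, 12, 18}, so |A + B| = 5.
Verify: 5 ≥ 4? Yes ✓.

CD lower bound = 4, actual |A + B| = 5.


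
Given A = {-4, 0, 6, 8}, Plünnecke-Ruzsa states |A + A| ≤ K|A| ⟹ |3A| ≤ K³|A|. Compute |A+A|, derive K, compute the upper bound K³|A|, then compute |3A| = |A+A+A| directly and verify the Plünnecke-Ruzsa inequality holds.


|A| = 4.
Step 1: Compute A + A by enumerating all 16 pairs.
A + A = {-8, -4, 0, 2, 4, 6, 8, 12, 14, 16}, so |A + A| = 10.
Step 2: Doubling constant K = |A + A|/|A| = 10/4 = 10/4 ≈ 2.5000.
Step 3: Plünnecke-Ruzsa gives |3A| ≤ K³·|A| = (2.5000)³ · 4 ≈ 62.5000.
Step 4: Compute 3A = A + A + A directly by enumerating all triples (a,b,c) ∈ A³; |3A| = 17.
Step 5: Check 17 ≤ 62.5000? Yes ✓.

K = 10/4, Plünnecke-Ruzsa bound K³|A| ≈ 62.5000, |3A| = 17, inequality holds.


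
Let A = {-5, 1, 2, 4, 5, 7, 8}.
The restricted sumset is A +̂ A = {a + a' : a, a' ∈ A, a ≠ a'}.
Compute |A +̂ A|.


Restricted sumset: A +̂ A = {a + a' : a ∈ A, a' ∈ A, a ≠ a'}.
Equivalently, take A + A and drop any sum 2a that is achievable ONLY as a + a for a ∈ A (i.e. sums representable only with equal summands).
Enumerate pairs (a, a') with a < a' (symmetric, so each unordered pair gives one sum; this covers all a ≠ a'):
  -5 + 1 = -4
  -5 + 2 = -3
  -5 + 4 = -1
  -5 + 5 = 0
  -5 + 7 = 2
  -5 + 8 = 3
  1 + 2 = 3
  1 + 4 = 5
  1 + 5 = 6
  1 + 7 = 8
  1 + 8 = 9
  2 + 4 = 6
  2 + 5 = 7
  2 + 7 = 9
  2 + 8 = 10
  4 + 5 = 9
  4 + 7 = 11
  4 + 8 = 12
  5 + 7 = 12
  5 + 8 = 13
  7 + 8 = 15
Collected distinct sums: {-4, -3, -1, 0, 2, 3, 5, 6, 7, 8, 9, 10, 11, 12, 13, 15}
|A +̂ A| = 16
(Reference bound: |A +̂ A| ≥ 2|A| - 3 for |A| ≥ 2, with |A| = 7 giving ≥ 11.)

|A +̂ A| = 16


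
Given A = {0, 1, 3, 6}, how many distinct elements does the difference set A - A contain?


A - A = {a - a' : a, a' ∈ A}; |A| = 4.
Bounds: 2|A|-1 ≤ |A - A| ≤ |A|² - |A| + 1, i.e. 7 ≤ |A - A| ≤ 13.
Note: 0 ∈ A - A always (from a - a). The set is symmetric: if d ∈ A - A then -d ∈ A - A.
Enumerate nonzero differences d = a - a' with a > a' (then include -d):
Positive differences: {1, 2, 3, 5, 6}
Full difference set: {0} ∪ (positive diffs) ∪ (negative diffs).
|A - A| = 1 + 2·5 = 11 (matches direct enumeration: 11).

|A - A| = 11


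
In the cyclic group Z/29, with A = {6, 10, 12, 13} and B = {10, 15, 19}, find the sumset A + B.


Work in Z/29Z: reduce every sum a + b modulo 29.
Enumerate all 12 pairs:
a = 6: 6+10=16, 6+15=21, 6+19=25
a = 10: 10+10=20, 10+15=25, 10+19=0
a = 12: 12+10=22, 12+15=27, 12+19=2
a = 13: 13+10=23, 13+15=28, 13+19=3
Distinct residues collected: {0, 2, 3, 16, 20, 21, 22, 23, 25, 27, 28}
|A + B| = 11 (out of 29 total residues).

A + B = {0, 2, 3, 16, 20, 21, 22, 23, 25, 27, 28}


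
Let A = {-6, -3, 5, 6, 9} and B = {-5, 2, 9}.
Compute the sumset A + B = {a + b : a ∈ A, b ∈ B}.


A + B = {a + b : a ∈ A, b ∈ B}.
Enumerate all |A|·|B| = 5·3 = 15 pairs (a, b) and collect distinct sums.
a = -6: -6+-5=-11, -6+2=-4, -6+9=3
a = -3: -3+-5=-8, -3+2=-1, -3+9=6
a = 5: 5+-5=0, 5+2=7, 5+9=14
a = 6: 6+-5=1, 6+2=8, 6+9=15
a = 9: 9+-5=4, 9+2=11, 9+9=18
Collecting distinct sums: A + B = {-11, -8, -4, -1, 0, 1, 3, 4, 6, 7, 8, 11, 14, 15, 18}
|A + B| = 15

A + B = {-11, -8, -4, -1, 0, 1, 3, 4, 6, 7, 8, 11, 14, 15, 18}


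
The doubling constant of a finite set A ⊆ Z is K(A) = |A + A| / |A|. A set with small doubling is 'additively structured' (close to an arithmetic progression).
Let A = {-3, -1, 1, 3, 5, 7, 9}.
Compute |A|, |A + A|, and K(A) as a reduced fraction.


|A| = 7.
Compute A + A by enumerating all 49 pairs.
A + A = {-6, -4, -2, 0, 2, 4, 6, 8, 10, 12, 14, 16, 18}, so |A + A| = 13.
K = |A + A| / |A| = 13/7 (already in lowest terms) ≈ 1.8571.
Reference: AP of size 7 gives K = 13/7 ≈ 1.8571; a fully generic set of size 7 gives K ≈ 4.0000.

|A| = 7, |A + A| = 13, K = 13/7.


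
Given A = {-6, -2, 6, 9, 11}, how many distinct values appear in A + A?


A + A = {a + a' : a, a' ∈ A}; |A| = 5.
General bounds: 2|A| - 1 ≤ |A + A| ≤ |A|(|A|+1)/2, i.e. 9 ≤ |A + A| ≤ 15.
Lower bound 2|A|-1 is attained iff A is an arithmetic progression.
Enumerate sums a + a' for a ≤ a' (symmetric, so this suffices):
a = -6: -6+-6=-12, -6+-2=-8, -6+6=0, -6+9=3, -6+11=5
a = -2: -2+-2=-4, -2+6=4, -2+9=7, -2+11=9
a = 6: 6+6=12, 6+9=15, 6+11=17
a = 9: 9+9=18, 9+11=20
a = 11: 11+11=22
Distinct sums: {-12, -8, -4, 0, 3, 4, 5, 7, 9, 12, 15, 17, 18, 20, 22}
|A + A| = 15

|A + A| = 15


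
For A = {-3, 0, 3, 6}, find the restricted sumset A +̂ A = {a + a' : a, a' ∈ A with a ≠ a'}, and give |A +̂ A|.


Restricted sumset: A +̂ A = {a + a' : a ∈ A, a' ∈ A, a ≠ a'}.
Equivalently, take A + A and drop any sum 2a that is achievable ONLY as a + a for a ∈ A (i.e. sums representable only with equal summands).
Enumerate pairs (a, a') with a < a' (symmetric, so each unordered pair gives one sum; this covers all a ≠ a'):
  -3 + 0 = -3
  -3 + 3 = 0
  -3 + 6 = 3
  0 + 3 = 3
  0 + 6 = 6
  3 + 6 = 9
Collected distinct sums: {-3, 0, 3, 6, 9}
|A +̂ A| = 5
(Reference bound: |A +̂ A| ≥ 2|A| - 3 for |A| ≥ 2, with |A| = 4 giving ≥ 5.)

|A +̂ A| = 5


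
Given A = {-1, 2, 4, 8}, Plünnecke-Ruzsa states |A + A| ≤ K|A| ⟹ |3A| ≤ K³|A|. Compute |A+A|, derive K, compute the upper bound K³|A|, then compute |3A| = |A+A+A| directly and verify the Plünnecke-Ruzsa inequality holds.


|A| = 4.
Step 1: Compute A + A by enumerating all 16 pairs.
A + A = {-2, 1, 3, 4, 6, 7, 8, 10, 12, 16}, so |A + A| = 10.
Step 2: Doubling constant K = |A + A|/|A| = 10/4 = 10/4 ≈ 2.5000.
Step 3: Plünnecke-Ruzsa gives |3A| ≤ K³·|A| = (2.5000)³ · 4 ≈ 62.5000.
Step 4: Compute 3A = A + A + A directly by enumerating all triples (a,b,c) ∈ A³; |3A| = 18.
Step 5: Check 18 ≤ 62.5000? Yes ✓.

K = 10/4, Plünnecke-Ruzsa bound K³|A| ≈ 62.5000, |3A| = 18, inequality holds.


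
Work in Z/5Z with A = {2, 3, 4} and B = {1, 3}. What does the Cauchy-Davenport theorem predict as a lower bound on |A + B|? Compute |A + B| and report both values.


Cauchy-Davenport: |A + B| ≥ min(p, |A| + |B| - 1) for A, B nonempty in Z/pZ.
|A| = 3, |B| = 2, p = 5.
CD lower bound = min(5, 3 + 2 - 1) = min(5, 4) = 4.
Compute A + B mod 5 directly:
a = 2: 2+1=3, 2+3=0
a = 3: 3+1=4, 3+3=1
a = 4: 4+1=0, 4+3=2
A + B = {0, 1, 2, 3, 4}, so |A + B| = 5.
Verify: 5 ≥ 4? Yes ✓.

CD lower bound = 4, actual |A + B| = 5.


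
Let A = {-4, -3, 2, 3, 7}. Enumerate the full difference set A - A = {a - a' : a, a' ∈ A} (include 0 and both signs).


A - A = {a - a' : a, a' ∈ A}.
Compute a - a' for each ordered pair (a, a'):
a = -4: -4--4=0, -4--3=-1, -4-2=-6, -4-3=-7, -4-7=-11
a = -3: -3--4=1, -3--3=0, -3-2=-5, -3-3=-6, -3-7=-10
a = 2: 2--4=6, 2--3=5, 2-2=0, 2-3=-1, 2-7=-5
a = 3: 3--4=7, 3--3=6, 3-2=1, 3-3=0, 3-7=-4
a = 7: 7--4=11, 7--3=10, 7-2=5, 7-3=4, 7-7=0
Collecting distinct values (and noting 0 appears from a-a):
A - A = {-11, -10, -7, -6, -5, -4, -1, 0, 1, 4, 5, 6, 7, 10, 11}
|A - A| = 15

A - A = {-11, -10, -7, -6, -5, -4, -1, 0, 1, 4, 5, 6, 7, 10, 11}


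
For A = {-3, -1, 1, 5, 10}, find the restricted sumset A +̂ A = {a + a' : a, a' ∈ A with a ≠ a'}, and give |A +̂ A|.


Restricted sumset: A +̂ A = {a + a' : a ∈ A, a' ∈ A, a ≠ a'}.
Equivalently, take A + A and drop any sum 2a that is achievable ONLY as a + a for a ∈ A (i.e. sums representable only with equal summands).
Enumerate pairs (a, a') with a < a' (symmetric, so each unordered pair gives one sum; this covers all a ≠ a'):
  -3 + -1 = -4
  -3 + 1 = -2
  -3 + 5 = 2
  -3 + 10 = 7
  -1 + 1 = 0
  -1 + 5 = 4
  -1 + 10 = 9
  1 + 5 = 6
  1 + 10 = 11
  5 + 10 = 15
Collected distinct sums: {-4, -2, 0, 2, 4, 6, 7, 9, 11, 15}
|A +̂ A| = 10
(Reference bound: |A +̂ A| ≥ 2|A| - 3 for |A| ≥ 2, with |A| = 5 giving ≥ 7.)

|A +̂ A| = 10


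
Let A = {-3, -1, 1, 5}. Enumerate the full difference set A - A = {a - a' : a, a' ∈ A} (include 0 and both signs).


A - A = {a - a' : a, a' ∈ A}.
Compute a - a' for each ordered pair (a, a'):
a = -3: -3--3=0, -3--1=-2, -3-1=-4, -3-5=-8
a = -1: -1--3=2, -1--1=0, -1-1=-2, -1-5=-6
a = 1: 1--3=4, 1--1=2, 1-1=0, 1-5=-4
a = 5: 5--3=8, 5--1=6, 5-1=4, 5-5=0
Collecting distinct values (and noting 0 appears from a-a):
A - A = {-8, -6, -4, -2, 0, 2, 4, 6, 8}
|A - A| = 9

A - A = {-8, -6, -4, -2, 0, 2, 4, 6, 8}


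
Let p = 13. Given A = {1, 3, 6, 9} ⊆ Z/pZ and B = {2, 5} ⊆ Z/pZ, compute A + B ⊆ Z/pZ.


Work in Z/13Z: reduce every sum a + b modulo 13.
Enumerate all 8 pairs:
a = 1: 1+2=3, 1+5=6
a = 3: 3+2=5, 3+5=8
a = 6: 6+2=8, 6+5=11
a = 9: 9+2=11, 9+5=1
Distinct residues collected: {1, 3, 5, 6, 8, 11}
|A + B| = 6 (out of 13 total residues).

A + B = {1, 3, 5, 6, 8, 11}


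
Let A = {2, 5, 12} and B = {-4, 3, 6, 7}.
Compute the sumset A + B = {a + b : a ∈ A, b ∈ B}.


A + B = {a + b : a ∈ A, b ∈ B}.
Enumerate all |A|·|B| = 3·4 = 12 pairs (a, b) and collect distinct sums.
a = 2: 2+-4=-2, 2+3=5, 2+6=8, 2+7=9
a = 5: 5+-4=1, 5+3=8, 5+6=11, 5+7=12
a = 12: 12+-4=8, 12+3=15, 12+6=18, 12+7=19
Collecting distinct sums: A + B = {-2, 1, 5, 8, 9, 11, 12, 15, 18, 19}
|A + B| = 10

A + B = {-2, 1, 5, 8, 9, 11, 12, 15, 18, 19}


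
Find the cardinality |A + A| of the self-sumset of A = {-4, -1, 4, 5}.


A + A = {a + a' : a, a' ∈ A}; |A| = 4.
General bounds: 2|A| - 1 ≤ |A + A| ≤ |A|(|A|+1)/2, i.e. 7 ≤ |A + A| ≤ 10.
Lower bound 2|A|-1 is attained iff A is an arithmetic progression.
Enumerate sums a + a' for a ≤ a' (symmetric, so this suffices):
a = -4: -4+-4=-8, -4+-1=-5, -4+4=0, -4+5=1
a = -1: -1+-1=-2, -1+4=3, -1+5=4
a = 4: 4+4=8, 4+5=9
a = 5: 5+5=10
Distinct sums: {-8, -5, -2, 0, 1, 3, 4, 8, 9, 10}
|A + A| = 10

|A + A| = 10


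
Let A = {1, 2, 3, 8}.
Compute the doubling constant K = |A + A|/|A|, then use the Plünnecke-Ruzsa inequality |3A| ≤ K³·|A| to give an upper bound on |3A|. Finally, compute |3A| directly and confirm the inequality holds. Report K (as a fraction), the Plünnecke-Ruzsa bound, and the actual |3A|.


|A| = 4.
Step 1: Compute A + A by enumerating all 16 pairs.
A + A = {2, 3, 4, 5, 6, 9, 10, 11, 16}, so |A + A| = 9.
Step 2: Doubling constant K = |A + A|/|A| = 9/4 = 9/4 ≈ 2.2500.
Step 3: Plünnecke-Ruzsa gives |3A| ≤ K³·|A| = (2.2500)³ · 4 ≈ 45.5625.
Step 4: Compute 3A = A + A + A directly by enumerating all triples (a,b,c) ∈ A³; |3A| = 16.
Step 5: Check 16 ≤ 45.5625? Yes ✓.

K = 9/4, Plünnecke-Ruzsa bound K³|A| ≈ 45.5625, |3A| = 16, inequality holds.


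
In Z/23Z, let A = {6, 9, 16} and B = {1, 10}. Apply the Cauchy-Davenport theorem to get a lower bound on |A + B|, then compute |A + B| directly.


Cauchy-Davenport: |A + B| ≥ min(p, |A| + |B| - 1) for A, B nonempty in Z/pZ.
|A| = 3, |B| = 2, p = 23.
CD lower bound = min(23, 3 + 2 - 1) = min(23, 4) = 4.
Compute A + B mod 23 directly:
a = 6: 6+1=7, 6+10=16
a = 9: 9+1=10, 9+10=19
a = 16: 16+1=17, 16+10=3
A + B = {3, 7, 10, 16, 17, 19}, so |A + B| = 6.
Verify: 6 ≥ 4? Yes ✓.

CD lower bound = 4, actual |A + B| = 6.


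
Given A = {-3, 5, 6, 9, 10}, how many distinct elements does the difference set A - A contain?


A - A = {a - a' : a, a' ∈ A}; |A| = 5.
Bounds: 2|A|-1 ≤ |A - A| ≤ |A|² - |A| + 1, i.e. 9 ≤ |A - A| ≤ 21.
Note: 0 ∈ A - A always (from a - a). The set is symmetric: if d ∈ A - A then -d ∈ A - A.
Enumerate nonzero differences d = a - a' with a > a' (then include -d):
Positive differences: {1, 3, 4, 5, 8, 9, 12, 13}
Full difference set: {0} ∪ (positive diffs) ∪ (negative diffs).
|A - A| = 1 + 2·8 = 17 (matches direct enumeration: 17).

|A - A| = 17


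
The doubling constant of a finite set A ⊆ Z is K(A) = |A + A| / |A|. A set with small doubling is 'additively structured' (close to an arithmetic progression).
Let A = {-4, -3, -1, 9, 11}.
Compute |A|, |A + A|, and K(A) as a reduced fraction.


|A| = 5.
Compute A + A by enumerating all 25 pairs.
A + A = {-8, -7, -6, -5, -4, -2, 5, 6, 7, 8, 10, 18, 20, 22}, so |A + A| = 14.
K = |A + A| / |A| = 14/5 (already in lowest terms) ≈ 2.8000.
Reference: AP of size 5 gives K = 9/5 ≈ 1.8000; a fully generic set of size 5 gives K ≈ 3.0000.

|A| = 5, |A + A| = 14, K = 14/5.


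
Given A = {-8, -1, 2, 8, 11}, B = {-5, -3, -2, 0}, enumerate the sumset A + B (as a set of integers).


A + B = {a + b : a ∈ A, b ∈ B}.
Enumerate all |A|·|B| = 5·4 = 20 pairs (a, b) and collect distinct sums.
a = -8: -8+-5=-13, -8+-3=-11, -8+-2=-10, -8+0=-8
a = -1: -1+-5=-6, -1+-3=-4, -1+-2=-3, -1+0=-1
a = 2: 2+-5=-3, 2+-3=-1, 2+-2=0, 2+0=2
a = 8: 8+-5=3, 8+-3=5, 8+-2=6, 8+0=8
a = 11: 11+-5=6, 11+-3=8, 11+-2=9, 11+0=11
Collecting distinct sums: A + B = {-13, -11, -10, -8, -6, -4, -3, -1, 0, 2, 3, 5, 6, 8, 9, 11}
|A + B| = 16

A + B = {-13, -11, -10, -8, -6, -4, -3, -1, 0, 2, 3, 5, 6, 8, 9, 11}


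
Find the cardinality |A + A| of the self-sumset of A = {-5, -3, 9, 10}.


A + A = {a + a' : a, a' ∈ A}; |A| = 4.
General bounds: 2|A| - 1 ≤ |A + A| ≤ |A|(|A|+1)/2, i.e. 7 ≤ |A + A| ≤ 10.
Lower bound 2|A|-1 is attained iff A is an arithmetic progression.
Enumerate sums a + a' for a ≤ a' (symmetric, so this suffices):
a = -5: -5+-5=-10, -5+-3=-8, -5+9=4, -5+10=5
a = -3: -3+-3=-6, -3+9=6, -3+10=7
a = 9: 9+9=18, 9+10=19
a = 10: 10+10=20
Distinct sums: {-10, -8, -6, 4, 5, 6, 7, 18, 19, 20}
|A + A| = 10

|A + A| = 10


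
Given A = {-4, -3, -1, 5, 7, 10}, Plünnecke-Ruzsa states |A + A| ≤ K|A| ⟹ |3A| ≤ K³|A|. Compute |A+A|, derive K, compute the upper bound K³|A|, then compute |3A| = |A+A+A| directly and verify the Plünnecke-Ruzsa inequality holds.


|A| = 6.
Step 1: Compute A + A by enumerating all 36 pairs.
A + A = {-8, -7, -6, -5, -4, -2, 1, 2, 3, 4, 6, 7, 9, 10, 12, 14, 15, 17, 20}, so |A + A| = 19.
Step 2: Doubling constant K = |A + A|/|A| = 19/6 = 19/6 ≈ 3.1667.
Step 3: Plünnecke-Ruzsa gives |3A| ≤ K³·|A| = (3.1667)³ · 6 ≈ 190.5278.
Step 4: Compute 3A = A + A + A directly by enumerating all triples (a,b,c) ∈ A³; |3A| = 37.
Step 5: Check 37 ≤ 190.5278? Yes ✓.

K = 19/6, Plünnecke-Ruzsa bound K³|A| ≈ 190.5278, |3A| = 37, inequality holds.


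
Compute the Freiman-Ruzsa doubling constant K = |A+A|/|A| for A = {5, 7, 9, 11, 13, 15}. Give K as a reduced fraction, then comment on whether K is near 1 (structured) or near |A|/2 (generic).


|A| = 6.
Compute A + A by enumerating all 36 pairs.
A + A = {10, 12, 14, 16, 18, 20, 22, 24, 26, 28, 30}, so |A + A| = 11.
K = |A + A| / |A| = 11/6 (already in lowest terms) ≈ 1.8333.
Reference: AP of size 6 gives K = 11/6 ≈ 1.8333; a fully generic set of size 6 gives K ≈ 3.5000.

|A| = 6, |A + A| = 11, K = 11/6.


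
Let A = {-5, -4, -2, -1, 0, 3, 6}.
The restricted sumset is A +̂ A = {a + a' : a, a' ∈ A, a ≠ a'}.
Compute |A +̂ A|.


Restricted sumset: A +̂ A = {a + a' : a ∈ A, a' ∈ A, a ≠ a'}.
Equivalently, take A + A and drop any sum 2a that is achievable ONLY as a + a for a ∈ A (i.e. sums representable only with equal summands).
Enumerate pairs (a, a') with a < a' (symmetric, so each unordered pair gives one sum; this covers all a ≠ a'):
  -5 + -4 = -9
  -5 + -2 = -7
  -5 + -1 = -6
  -5 + 0 = -5
  -5 + 3 = -2
  -5 + 6 = 1
  -4 + -2 = -6
  -4 + -1 = -5
  -4 + 0 = -4
  -4 + 3 = -1
  -4 + 6 = 2
  -2 + -1 = -3
  -2 + 0 = -2
  -2 + 3 = 1
  -2 + 6 = 4
  -1 + 0 = -1
  -1 + 3 = 2
  -1 + 6 = 5
  0 + 3 = 3
  0 + 6 = 6
  3 + 6 = 9
Collected distinct sums: {-9, -7, -6, -5, -4, -3, -2, -1, 1, 2, 3, 4, 5, 6, 9}
|A +̂ A| = 15
(Reference bound: |A +̂ A| ≥ 2|A| - 3 for |A| ≥ 2, with |A| = 7 giving ≥ 11.)

|A +̂ A| = 15


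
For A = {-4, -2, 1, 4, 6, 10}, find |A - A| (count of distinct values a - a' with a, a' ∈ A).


A - A = {a - a' : a, a' ∈ A}; |A| = 6.
Bounds: 2|A|-1 ≤ |A - A| ≤ |A|² - |A| + 1, i.e. 11 ≤ |A - A| ≤ 31.
Note: 0 ∈ A - A always (from a - a). The set is symmetric: if d ∈ A - A then -d ∈ A - A.
Enumerate nonzero differences d = a - a' with a > a' (then include -d):
Positive differences: {2, 3, 4, 5, 6, 8, 9, 10, 12, 14}
Full difference set: {0} ∪ (positive diffs) ∪ (negative diffs).
|A - A| = 1 + 2·10 = 21 (matches direct enumeration: 21).

|A - A| = 21


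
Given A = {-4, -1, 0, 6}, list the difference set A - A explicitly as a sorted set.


A - A = {a - a' : a, a' ∈ A}.
Compute a - a' for each ordered pair (a, a'):
a = -4: -4--4=0, -4--1=-3, -4-0=-4, -4-6=-10
a = -1: -1--4=3, -1--1=0, -1-0=-1, -1-6=-7
a = 0: 0--4=4, 0--1=1, 0-0=0, 0-6=-6
a = 6: 6--4=10, 6--1=7, 6-0=6, 6-6=0
Collecting distinct values (and noting 0 appears from a-a):
A - A = {-10, -7, -6, -4, -3, -1, 0, 1, 3, 4, 6, 7, 10}
|A - A| = 13

A - A = {-10, -7, -6, -4, -3, -1, 0, 1, 3, 4, 6, 7, 10}


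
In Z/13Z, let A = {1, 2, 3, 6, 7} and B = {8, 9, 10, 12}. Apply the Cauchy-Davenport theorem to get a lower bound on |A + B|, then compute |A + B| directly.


Cauchy-Davenport: |A + B| ≥ min(p, |A| + |B| - 1) for A, B nonempty in Z/pZ.
|A| = 5, |B| = 4, p = 13.
CD lower bound = min(13, 5 + 4 - 1) = min(13, 8) = 8.
Compute A + B mod 13 directly:
a = 1: 1+8=9, 1+9=10, 1+10=11, 1+12=0
a = 2: 2+8=10, 2+9=11, 2+10=12, 2+12=1
a = 3: 3+8=11, 3+9=12, 3+10=0, 3+12=2
a = 6: 6+8=1, 6+9=2, 6+10=3, 6+12=5
a = 7: 7+8=2, 7+9=3, 7+10=4, 7+12=6
A + B = {0, 1, 2, 3, 4, 5, 6, 9, 10, 11, 12}, so |A + B| = 11.
Verify: 11 ≥ 8? Yes ✓.

CD lower bound = 8, actual |A + B| = 11.


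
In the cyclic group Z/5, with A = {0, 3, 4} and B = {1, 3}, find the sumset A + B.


Work in Z/5Z: reduce every sum a + b modulo 5.
Enumerate all 6 pairs:
a = 0: 0+1=1, 0+3=3
a = 3: 3+1=4, 3+3=1
a = 4: 4+1=0, 4+3=2
Distinct residues collected: {0, 1, 2, 3, 4}
|A + B| = 5 (out of 5 total residues).

A + B = {0, 1, 2, 3, 4}


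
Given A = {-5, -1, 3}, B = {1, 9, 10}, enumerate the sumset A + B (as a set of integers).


A + B = {a + b : a ∈ A, b ∈ B}.
Enumerate all |A|·|B| = 3·3 = 9 pairs (a, b) and collect distinct sums.
a = -5: -5+1=-4, -5+9=4, -5+10=5
a = -1: -1+1=0, -1+9=8, -1+10=9
a = 3: 3+1=4, 3+9=12, 3+10=13
Collecting distinct sums: A + B = {-4, 0, 4, 5, 8, 9, 12, 13}
|A + B| = 8

A + B = {-4, 0, 4, 5, 8, 9, 12, 13}


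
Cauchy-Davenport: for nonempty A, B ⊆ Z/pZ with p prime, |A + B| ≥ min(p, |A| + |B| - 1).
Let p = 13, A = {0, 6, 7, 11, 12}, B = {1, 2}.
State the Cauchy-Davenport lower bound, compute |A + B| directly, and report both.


Cauchy-Davenport: |A + B| ≥ min(p, |A| + |B| - 1) for A, B nonempty in Z/pZ.
|A| = 5, |B| = 2, p = 13.
CD lower bound = min(13, 5 + 2 - 1) = min(13, 6) = 6.
Compute A + B mod 13 directly:
a = 0: 0+1=1, 0+2=2
a = 6: 6+1=7, 6+2=8
a = 7: 7+1=8, 7+2=9
a = 11: 11+1=12, 11+2=0
a = 12: 12+1=0, 12+2=1
A + B = {0, 1, 2, 7, 8, 9, 12}, so |A + B| = 7.
Verify: 7 ≥ 6? Yes ✓.

CD lower bound = 6, actual |A + B| = 7.


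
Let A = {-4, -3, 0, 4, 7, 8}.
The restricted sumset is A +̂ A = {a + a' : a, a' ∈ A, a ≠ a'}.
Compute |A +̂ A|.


Restricted sumset: A +̂ A = {a + a' : a ∈ A, a' ∈ A, a ≠ a'}.
Equivalently, take A + A and drop any sum 2a that is achievable ONLY as a + a for a ∈ A (i.e. sums representable only with equal summands).
Enumerate pairs (a, a') with a < a' (symmetric, so each unordered pair gives one sum; this covers all a ≠ a'):
  -4 + -3 = -7
  -4 + 0 = -4
  -4 + 4 = 0
  -4 + 7 = 3
  -4 + 8 = 4
  -3 + 0 = -3
  -3 + 4 = 1
  -3 + 7 = 4
  -3 + 8 = 5
  0 + 4 = 4
  0 + 7 = 7
  0 + 8 = 8
  4 + 7 = 11
  4 + 8 = 12
  7 + 8 = 15
Collected distinct sums: {-7, -4, -3, 0, 1, 3, 4, 5, 7, 8, 11, 12, 15}
|A +̂ A| = 13
(Reference bound: |A +̂ A| ≥ 2|A| - 3 for |A| ≥ 2, with |A| = 6 giving ≥ 9.)

|A +̂ A| = 13


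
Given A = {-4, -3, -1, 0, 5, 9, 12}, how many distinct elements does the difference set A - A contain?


A - A = {a - a' : a, a' ∈ A}; |A| = 7.
Bounds: 2|A|-1 ≤ |A - A| ≤ |A|² - |A| + 1, i.e. 13 ≤ |A - A| ≤ 43.
Note: 0 ∈ A - A always (from a - a). The set is symmetric: if d ∈ A - A then -d ∈ A - A.
Enumerate nonzero differences d = a - a' with a > a' (then include -d):
Positive differences: {1, 2, 3, 4, 5, 6, 7, 8, 9, 10, 12, 13, 15, 16}
Full difference set: {0} ∪ (positive diffs) ∪ (negative diffs).
|A - A| = 1 + 2·14 = 29 (matches direct enumeration: 29).

|A - A| = 29


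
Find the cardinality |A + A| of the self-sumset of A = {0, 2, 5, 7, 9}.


A + A = {a + a' : a, a' ∈ A}; |A| = 5.
General bounds: 2|A| - 1 ≤ |A + A| ≤ |A|(|A|+1)/2, i.e. 9 ≤ |A + A| ≤ 15.
Lower bound 2|A|-1 is attained iff A is an arithmetic progression.
Enumerate sums a + a' for a ≤ a' (symmetric, so this suffices):
a = 0: 0+0=0, 0+2=2, 0+5=5, 0+7=7, 0+9=9
a = 2: 2+2=4, 2+5=7, 2+7=9, 2+9=11
a = 5: 5+5=10, 5+7=12, 5+9=14
a = 7: 7+7=14, 7+9=16
a = 9: 9+9=18
Distinct sums: {0, 2, 4, 5, 7, 9, 10, 11, 12, 14, 16, 18}
|A + A| = 12

|A + A| = 12


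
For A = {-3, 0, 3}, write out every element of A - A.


A - A = {a - a' : a, a' ∈ A}.
Compute a - a' for each ordered pair (a, a'):
a = -3: -3--3=0, -3-0=-3, -3-3=-6
a = 0: 0--3=3, 0-0=0, 0-3=-3
a = 3: 3--3=6, 3-0=3, 3-3=0
Collecting distinct values (and noting 0 appears from a-a):
A - A = {-6, -3, 0, 3, 6}
|A - A| = 5

A - A = {-6, -3, 0, 3, 6}


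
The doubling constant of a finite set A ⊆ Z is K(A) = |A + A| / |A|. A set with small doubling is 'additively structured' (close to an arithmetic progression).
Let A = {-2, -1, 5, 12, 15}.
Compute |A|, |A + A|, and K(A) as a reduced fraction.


|A| = 5.
Compute A + A by enumerating all 25 pairs.
A + A = {-4, -3, -2, 3, 4, 10, 11, 13, 14, 17, 20, 24, 27, 30}, so |A + A| = 14.
K = |A + A| / |A| = 14/5 (already in lowest terms) ≈ 2.8000.
Reference: AP of size 5 gives K = 9/5 ≈ 1.8000; a fully generic set of size 5 gives K ≈ 3.0000.

|A| = 5, |A + A| = 14, K = 14/5.


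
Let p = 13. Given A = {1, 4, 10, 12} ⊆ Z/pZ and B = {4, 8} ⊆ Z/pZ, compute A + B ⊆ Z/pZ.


Work in Z/13Z: reduce every sum a + b modulo 13.
Enumerate all 8 pairs:
a = 1: 1+4=5, 1+8=9
a = 4: 4+4=8, 4+8=12
a = 10: 10+4=1, 10+8=5
a = 12: 12+4=3, 12+8=7
Distinct residues collected: {1, 3, 5, 7, 8, 9, 12}
|A + B| = 7 (out of 13 total residues).

A + B = {1, 3, 5, 7, 8, 9, 12}


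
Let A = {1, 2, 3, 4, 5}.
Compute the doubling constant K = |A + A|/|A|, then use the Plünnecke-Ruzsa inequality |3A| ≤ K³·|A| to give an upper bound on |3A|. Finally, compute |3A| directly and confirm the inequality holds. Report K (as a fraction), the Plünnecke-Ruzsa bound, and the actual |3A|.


|A| = 5.
Step 1: Compute A + A by enumerating all 25 pairs.
A + A = {2, 3, 4, 5, 6, 7, 8, 9, 10}, so |A + A| = 9.
Step 2: Doubling constant K = |A + A|/|A| = 9/5 = 9/5 ≈ 1.8000.
Step 3: Plünnecke-Ruzsa gives |3A| ≤ K³·|A| = (1.8000)³ · 5 ≈ 29.1600.
Step 4: Compute 3A = A + A + A directly by enumerating all triples (a,b,c) ∈ A³; |3A| = 13.
Step 5: Check 13 ≤ 29.1600? Yes ✓.

K = 9/5, Plünnecke-Ruzsa bound K³|A| ≈ 29.1600, |3A| = 13, inequality holds.
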